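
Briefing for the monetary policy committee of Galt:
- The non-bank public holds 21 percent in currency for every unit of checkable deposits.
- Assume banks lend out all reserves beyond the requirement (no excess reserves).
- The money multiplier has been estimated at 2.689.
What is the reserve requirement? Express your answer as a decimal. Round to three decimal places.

Using m = 2.689. Since m = (1 + c)/(c + rr + e), the denominator satisfies c + rr + e = (1 + c)/m = (1 + 0.21) / 2.689 ≈ 0.449981.
With c = 0.21 and e = 0, the reserve requirement is 0.449981 − 0.21 − 0 = 0.239981.

0.240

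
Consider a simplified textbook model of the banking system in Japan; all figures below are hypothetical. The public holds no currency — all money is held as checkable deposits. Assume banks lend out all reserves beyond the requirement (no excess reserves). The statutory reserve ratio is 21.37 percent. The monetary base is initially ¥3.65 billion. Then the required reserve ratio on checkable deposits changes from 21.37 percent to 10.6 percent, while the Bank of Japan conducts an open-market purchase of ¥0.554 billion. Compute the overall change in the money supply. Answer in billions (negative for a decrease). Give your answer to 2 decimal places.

¥22.58 billion

Before: m₁ = 1 / (0.2137) ≈ 4.6795, MB₁ = 3.65, so M₁ = 4.6795 × 3.65 ≈ 17.0802 billion.
After: m₂ = 1 / (0.106) ≈ 9.4340, MB₂ = 3.65 + 0.554 = 4.204, so M₂ = 9.4340 × 4.204 ≈ 39.6605 billion.
ΔM = M₂ − M₁ = 39.6605 − 17.0802 = 22.5803 billion.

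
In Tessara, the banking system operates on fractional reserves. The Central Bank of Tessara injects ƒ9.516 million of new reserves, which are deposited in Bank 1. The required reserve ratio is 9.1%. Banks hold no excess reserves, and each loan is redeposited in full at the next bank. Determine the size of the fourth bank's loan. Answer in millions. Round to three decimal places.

ƒ6.497 million

Each bank lends a fraction (1 − rr) = 0.9090 of the deposit it receives, so Bank 4 receives 9.516·0.9090^3 and lends 9.516·0.9090^4 ≈ 6.4970 million.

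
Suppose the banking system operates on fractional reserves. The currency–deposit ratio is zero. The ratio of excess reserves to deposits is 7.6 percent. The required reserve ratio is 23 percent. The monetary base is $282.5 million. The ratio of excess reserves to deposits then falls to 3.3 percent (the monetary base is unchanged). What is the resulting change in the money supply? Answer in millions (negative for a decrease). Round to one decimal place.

Initially m₁ = 1 / (0.23 + 0.076) ≈ 3.26797, so M₁ = 3.26797 × 282.5 ≈ 923.2015 million.
After the change m₂ = 1 / (0.23 + 0.033) ≈ 3.80228, so M₂ = 3.80228 × 282.5 = 1074.1441 million.
ΔM = M₂ − M₁ = 1074.1441 − 923.2015 = 150.9426 million.

$150.9 million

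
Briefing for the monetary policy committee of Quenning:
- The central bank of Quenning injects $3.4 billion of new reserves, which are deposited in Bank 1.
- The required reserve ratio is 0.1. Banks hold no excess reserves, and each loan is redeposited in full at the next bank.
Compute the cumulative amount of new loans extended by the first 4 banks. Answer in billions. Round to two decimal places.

$10.52 billion

Bank i lends (1 − rr)^i of the original deposit: Bank 1 lends 3.4·0.9000 = 3.0600, Bank 2 lends 3.4·0.9000² = 2.7540, and so on.
Summing a geometric series: total = 3.4·[0.9000·(1 − 0.9000^4) / (1 − 0.9000)] ≈ 10.5233 billion.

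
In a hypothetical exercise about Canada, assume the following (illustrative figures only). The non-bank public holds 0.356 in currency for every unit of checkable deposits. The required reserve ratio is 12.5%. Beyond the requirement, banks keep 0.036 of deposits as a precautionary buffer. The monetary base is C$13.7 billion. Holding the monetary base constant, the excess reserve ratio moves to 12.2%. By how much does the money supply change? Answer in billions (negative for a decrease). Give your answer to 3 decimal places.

Initially m₁ = (1 + 0.356) / (0.125 + 0.036 + 0.356) ≈ 2.622824, so M₁ = 2.622824 × 13.7 ≈ 35.9327 billion.
After the change m₂ = (1 + 0.356) / (0.125 + 0.122 + 0.356) ≈ 2.248756, so M₂ = 2.248756 × 13.7 ≈ 30.808 billion.
ΔM = M₂ − M₁ = 30.808 − 35.9327 = -5.1247 billion.

-5.125 billion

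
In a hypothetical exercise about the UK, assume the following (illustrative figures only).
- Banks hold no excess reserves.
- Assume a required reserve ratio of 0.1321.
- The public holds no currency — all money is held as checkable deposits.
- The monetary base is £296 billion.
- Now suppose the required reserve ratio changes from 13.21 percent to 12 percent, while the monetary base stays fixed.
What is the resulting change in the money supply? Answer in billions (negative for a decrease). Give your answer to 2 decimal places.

Initially m₁ = 1 / (0.1321) ≈ 7.570023, so M₁ = 7.570023 × 296 ≈ 2240.7268 billion.
After the change m₂ = 1 / (0.12) ≈ 8.333333, so M₂ = 8.333333 × 296 ≈ 2466.6666 billion.
ΔM = M₂ − M₁ = 2466.6666 − 2240.7268 = 225.9398 billion.

£225.94 billion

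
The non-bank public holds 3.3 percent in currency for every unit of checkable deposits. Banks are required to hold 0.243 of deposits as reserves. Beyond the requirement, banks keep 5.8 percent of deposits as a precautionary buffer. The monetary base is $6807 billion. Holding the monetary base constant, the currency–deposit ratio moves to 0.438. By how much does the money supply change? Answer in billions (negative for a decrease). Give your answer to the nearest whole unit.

-7807 billion

Initially m₁ = (1 + 0.033) / (0.243 + 0.058 + 0.033) ≈ 3.09281, so M₁ = 3.09281 × 6807 ≈ 21052.7577 billion.
After the change m₂ = (1 + 0.438) / (0.243 + 0.058 + 0.438) ≈ 1.94587, so M₂ = 1.94587 × 6807 ≈ 13245.5371 billion.
ΔM = M₂ − M₁ = 13245.5371 − 21052.7577 = -7807.2206 billion.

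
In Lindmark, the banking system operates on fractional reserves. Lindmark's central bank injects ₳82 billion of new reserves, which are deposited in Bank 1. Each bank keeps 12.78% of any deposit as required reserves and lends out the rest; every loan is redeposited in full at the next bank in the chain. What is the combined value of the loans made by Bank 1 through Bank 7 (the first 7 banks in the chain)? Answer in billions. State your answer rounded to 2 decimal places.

Bank i lends (1 − rr)^i of the original deposit: Bank 1 lends 82·0.8722 = 71.5204, Bank 2 lends 82·0.8722² ≈ 62.3801, and so on.
Summing a geometric series: total = 82·[0.8722·(1 − 0.8722^7) / (1 − 0.8722)] ≈ 344.7398 billion.

₳344.74 billion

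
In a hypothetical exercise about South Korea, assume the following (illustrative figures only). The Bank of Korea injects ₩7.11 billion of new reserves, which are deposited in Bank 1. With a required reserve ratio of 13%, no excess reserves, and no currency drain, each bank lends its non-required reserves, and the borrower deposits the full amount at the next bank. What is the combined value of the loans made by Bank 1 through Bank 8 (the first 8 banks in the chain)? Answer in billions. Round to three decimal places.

Bank i lends (1 − rr)^i of the original deposit: Bank 1 lends 7.11·0.8700 = 6.1857, Bank 2 lends 7.11·0.8700² ≈ 5.3816, and so on.
Summing a geometric series: total = 7.11·[0.8700·(1 − 0.8700^8) / (1 − 0.8700)] ≈ 31.9652 billion.

₩31.965 billion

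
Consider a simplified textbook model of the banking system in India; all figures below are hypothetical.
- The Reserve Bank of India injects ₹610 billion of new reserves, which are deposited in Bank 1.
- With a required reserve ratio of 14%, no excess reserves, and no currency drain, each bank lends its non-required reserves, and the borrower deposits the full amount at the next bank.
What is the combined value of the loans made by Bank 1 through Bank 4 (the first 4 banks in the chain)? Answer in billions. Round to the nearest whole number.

₹1697 billion

Bank i lends (1 − rr)^i of the original deposit: Bank 1 lends 610·0.8600 = 524.6000, Bank 2 lends 610·0.8600² = 451.1560, and so on.
Summing a geometric series: total = 610·[0.8600·(1 − 0.8600^4) / (1 − 0.8600)] ≈ 1697.4251 billion.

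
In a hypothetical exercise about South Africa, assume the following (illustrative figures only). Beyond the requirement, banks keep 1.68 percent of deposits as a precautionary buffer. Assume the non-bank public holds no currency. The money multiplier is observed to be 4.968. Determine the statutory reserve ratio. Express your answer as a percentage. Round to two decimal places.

18.45%

Using m = 4.968. Since m = (1 + c)/(c + rr + e), the denominator satisfies c + rr + e = (1 + c)/m = (1 + 0) / 4.968 ≈ 0.201288.
With c = 0 and e = 0.0168, the statutory reserve ratio is 0.201288 − 0 − 0.0168 = 0.184488.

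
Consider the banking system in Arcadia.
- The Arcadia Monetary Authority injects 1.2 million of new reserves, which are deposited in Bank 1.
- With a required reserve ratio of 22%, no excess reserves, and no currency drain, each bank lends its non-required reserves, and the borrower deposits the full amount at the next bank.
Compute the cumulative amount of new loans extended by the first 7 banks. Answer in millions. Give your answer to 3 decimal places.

Bank i lends (1 − rr)^i of the original deposit: Bank 1 lends 1.2·0.7800 = 0.9360, Bank 2 lends 1.2·0.7800² ≈ 0.7301, and so on.
Summing a geometric series: total = 1.2·[0.7800·(1 − 0.7800^7) / (1 − 0.7800)] ≈ 3.5072 million.

3.507 million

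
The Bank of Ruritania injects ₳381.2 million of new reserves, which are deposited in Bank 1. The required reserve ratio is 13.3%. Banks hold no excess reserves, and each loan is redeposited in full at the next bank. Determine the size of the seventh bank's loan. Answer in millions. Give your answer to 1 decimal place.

Each bank lends a fraction (1 − rr) = 0.8670 of the deposit it receives, so Bank 7 receives 381.2·0.8670^6 and lends 381.2·0.8670^7 ≈ 140.3740 million.

₳140.4 million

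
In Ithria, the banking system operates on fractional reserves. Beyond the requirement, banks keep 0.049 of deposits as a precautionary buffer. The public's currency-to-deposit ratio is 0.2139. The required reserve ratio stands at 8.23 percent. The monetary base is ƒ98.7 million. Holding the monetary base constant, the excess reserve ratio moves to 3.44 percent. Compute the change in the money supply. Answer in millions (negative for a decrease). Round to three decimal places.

Initially m₁ = (1 + 0.2139) / (0.0823 + 0.049 + 0.2139) ≈ 3.516512, so M₁ = 3.516512 × 98.7 ≈ 347.0797 million.
After the change m₂ = (1 + 0.2139) / (0.0823 + 0.0344 + 0.2139) ≈ 3.671809, so M₂ = 3.671809 × 98.7 ≈ 362.4075 million.
ΔM = M₂ − M₁ = 362.4075 − 347.0797 = 15.3278 million.

ƒ15.328 million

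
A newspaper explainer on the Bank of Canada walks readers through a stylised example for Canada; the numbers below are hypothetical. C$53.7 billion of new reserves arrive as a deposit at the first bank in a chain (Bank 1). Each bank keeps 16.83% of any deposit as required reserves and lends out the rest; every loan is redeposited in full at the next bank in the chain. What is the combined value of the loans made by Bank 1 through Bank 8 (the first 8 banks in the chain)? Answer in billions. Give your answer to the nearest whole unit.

Bank i lends (1 − rr)^i of the original deposit: Bank 1 lends 53.7·0.8317 ≈ 44.6623, Bank 2 lends 53.7·0.8317² ≈ 37.1456, and so on.
Summing a geometric series: total = 53.7·[0.8317·(1 − 0.8317^8) / (1 − 0.8317)] ≈ 204.6169 billion.

C$205 billion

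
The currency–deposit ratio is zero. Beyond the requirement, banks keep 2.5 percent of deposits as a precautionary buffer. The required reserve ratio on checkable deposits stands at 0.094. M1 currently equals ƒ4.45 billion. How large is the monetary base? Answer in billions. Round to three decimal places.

ƒ0.530 billion

The money multiplier is m = 1 / (rr + e) = 1 / (0.094 + 0.025) ≈ 8.40336.
MB = M / m = 4.45 / 8.40336 ≈ 0.5296 billion.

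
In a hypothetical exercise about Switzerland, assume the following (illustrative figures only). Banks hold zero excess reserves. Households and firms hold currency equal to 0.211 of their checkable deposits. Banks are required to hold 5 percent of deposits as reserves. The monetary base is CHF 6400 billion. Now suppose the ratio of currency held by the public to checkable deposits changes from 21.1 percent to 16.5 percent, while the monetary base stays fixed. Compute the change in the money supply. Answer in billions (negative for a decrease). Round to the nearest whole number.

Initially m₁ = (1 + 0.211) / (0.05 + 0.211) ≈ 4.63985, so M₁ = 4.63985 × 6400 = 29695.04 billion.
After the change m₂ = (1 + 0.165) / (0.05 + 0.165) ≈ 5.41860, so M₂ = 5.41860 × 6400 = 34679.04 billion.
ΔM = M₂ − M₁ = 34679.04 − 29695.04 = 4984 billion.

CHF 4984 billion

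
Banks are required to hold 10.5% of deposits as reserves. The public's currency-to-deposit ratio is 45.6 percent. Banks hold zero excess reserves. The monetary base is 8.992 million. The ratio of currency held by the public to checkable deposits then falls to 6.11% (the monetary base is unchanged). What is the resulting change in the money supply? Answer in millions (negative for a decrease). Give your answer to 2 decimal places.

Initially m₁ = (1 + 0.456) / (0.105 + 0.456) ≈ 2.5954, so M₁ = 2.5954 × 8.992 ≈ 23.3378 million.
After the change m₂ = (1 + 0.0611) / (0.105 + 0.0611) ≈ 6.3883, so M₂ = 6.3883 × 8.992 ≈ 57.4436 million.
ΔM = M₂ − M₁ = 57.4436 − 23.3378 = 34.1058 million.

34.11 million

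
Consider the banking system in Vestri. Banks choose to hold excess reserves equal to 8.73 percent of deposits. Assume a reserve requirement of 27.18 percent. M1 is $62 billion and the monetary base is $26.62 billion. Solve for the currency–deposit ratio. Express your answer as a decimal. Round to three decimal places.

Using m = M/MB = 62/26.62 ≈ 2.329076. From m = (1 + c)/(c + rr + e), rearranging gives 1 + c = m·(c + rr + e), so c·(1 − m) = m·(rr + e) − 1.
Hence c = [m·(rr + e) − 1]/(1 − m) = [2.329076 × (0.2718 + 0.0873) − 1] / (1 − 2.329076) ≈ 0.123115.

0.123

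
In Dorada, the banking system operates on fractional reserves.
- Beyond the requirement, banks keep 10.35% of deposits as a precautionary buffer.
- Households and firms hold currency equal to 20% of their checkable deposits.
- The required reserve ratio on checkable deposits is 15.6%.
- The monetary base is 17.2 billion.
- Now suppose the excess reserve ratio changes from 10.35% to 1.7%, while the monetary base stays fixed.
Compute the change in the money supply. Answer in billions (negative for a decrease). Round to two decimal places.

10.42 billion

Initially m₁ = (1 + 0.2) / (0.156 + 0.1035 + 0.2) ≈ 2.61153, so M₁ = 2.61153 × 17.2 ≈ 44.9183 billion.
After the change m₂ = (1 + 0.2) / (0.156 + 0.017 + 0.2) ≈ 3.21716, so M₂ = 3.21716 × 17.2 ≈ 55.3352 billion.
ΔM = M₂ − M₁ = 55.3352 − 44.9183 = 10.4169 billion.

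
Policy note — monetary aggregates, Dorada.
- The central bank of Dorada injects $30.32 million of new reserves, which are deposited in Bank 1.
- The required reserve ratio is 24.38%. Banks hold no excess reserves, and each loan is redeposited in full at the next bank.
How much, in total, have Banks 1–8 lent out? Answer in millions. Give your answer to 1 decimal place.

Bank i lends (1 − rr)^i of the original deposit: Bank 1 lends 30.32·0.7562 ≈ 22.9280, Bank 2 lends 30.32·0.7562² ≈ 17.3381, and so on.
Summing a geometric series: total = 30.32·[0.7562·(1 − 0.7562^8) / (1 − 0.7562)] ≈ 83.9882 million.

$84.0 million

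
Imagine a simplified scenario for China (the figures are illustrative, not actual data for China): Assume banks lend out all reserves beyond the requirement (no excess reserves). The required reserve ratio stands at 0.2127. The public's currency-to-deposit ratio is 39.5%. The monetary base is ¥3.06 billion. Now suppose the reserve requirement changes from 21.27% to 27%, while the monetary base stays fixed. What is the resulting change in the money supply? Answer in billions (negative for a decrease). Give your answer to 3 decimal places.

-0.605 billion

Initially m₁ = (1 + 0.395) / (0.2127 + 0.395) ≈ 2.29554, so M₁ = 2.29554 × 3.06 ≈ 7.0244 billion.
After the change m₂ = (1 + 0.395) / (0.27 + 0.395) ≈ 2.09774, so M₂ = 2.09774 × 3.06 ≈ 6.4191 billion.
ΔM = M₂ − M₁ = 6.4191 − 7.0244 = -0.6053 billion.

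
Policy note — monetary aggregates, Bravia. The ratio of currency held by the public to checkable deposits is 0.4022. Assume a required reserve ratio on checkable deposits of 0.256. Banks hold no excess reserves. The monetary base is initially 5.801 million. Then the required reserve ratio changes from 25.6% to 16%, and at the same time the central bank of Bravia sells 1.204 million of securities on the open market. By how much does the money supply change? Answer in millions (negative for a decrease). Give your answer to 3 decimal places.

Before: m₁ = (1 + 0.4022) / (0.256 + 0.4022) ≈ 2.13036, MB₁ = 5.801, so M₁ = 2.13036 × 5.801 ≈ 12.3582 million.
After: m₂ = (1 + 0.4022) / (0.16 + 0.4022) ≈ 2.49413, MB₂ = 5.801 − 1.204 = 4.597, so M₂ = 2.49413 × 4.597 ≈ 11.4655 million.
ΔM = M₂ − M₁ = 11.4655 − 12.3582 = -0.8927 million.

-0.893 million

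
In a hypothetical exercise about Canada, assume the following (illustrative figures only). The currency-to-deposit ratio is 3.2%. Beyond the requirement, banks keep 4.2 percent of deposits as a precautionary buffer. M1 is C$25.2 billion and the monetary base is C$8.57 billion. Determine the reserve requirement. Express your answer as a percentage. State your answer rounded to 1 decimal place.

27.7%

Using m = M/MB = 25.2/8.57 ≈ 2.940490. Since m = (1 + c)/(c + rr + e), the denominator satisfies c + rr + e = (1 + c)/m = (1 + 0.032) / 2.940490 ≈ 0.350962.
With c = 0.032 and e = 0.042, the reserve requirement is 0.350962 − 0.032 − 0.042 = 0.276962.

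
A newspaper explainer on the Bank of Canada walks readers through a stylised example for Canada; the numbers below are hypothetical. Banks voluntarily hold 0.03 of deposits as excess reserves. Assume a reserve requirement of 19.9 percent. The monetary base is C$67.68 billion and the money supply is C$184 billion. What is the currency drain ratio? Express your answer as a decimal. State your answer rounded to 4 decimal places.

0.2196

Using m = M/MB = 184/67.68 ≈ 2.718676. From m = (1 + c)/(c + rr + e), rearranging gives 1 + c = m·(c + rr + e), so c·(1 − m) = m·(rr + e) − 1.
Hence c = [m·(rr + e) − 1]/(1 − m) = [2.718676 × (0.199 + 0.03) − 1] / (1 − 2.718676) ≈ 0.219601.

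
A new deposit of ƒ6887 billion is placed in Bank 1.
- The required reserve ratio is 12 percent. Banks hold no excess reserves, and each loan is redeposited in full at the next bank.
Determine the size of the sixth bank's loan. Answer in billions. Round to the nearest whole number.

ƒ3198 billion

Each bank lends a fraction (1 − rr) = 0.8800 of the deposit it receives, so Bank 6 receives 6887·0.8800^5 and lends 6887·0.8800^6 ≈ 3198.3509 billion.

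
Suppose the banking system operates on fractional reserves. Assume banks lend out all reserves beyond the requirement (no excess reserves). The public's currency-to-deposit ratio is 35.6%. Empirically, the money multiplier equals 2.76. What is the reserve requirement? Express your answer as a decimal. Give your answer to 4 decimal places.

Using m = 2.76. Since m = (1 + c)/(c + rr + e), the denominator satisfies c + rr + e = (1 + c)/m = (1 + 0.356) / 2.76 ≈ 0.491304.
With c = 0.356 and e = 0, the reserve requirement is 0.491304 − 0.356 − 0 = 0.135304.

0.1353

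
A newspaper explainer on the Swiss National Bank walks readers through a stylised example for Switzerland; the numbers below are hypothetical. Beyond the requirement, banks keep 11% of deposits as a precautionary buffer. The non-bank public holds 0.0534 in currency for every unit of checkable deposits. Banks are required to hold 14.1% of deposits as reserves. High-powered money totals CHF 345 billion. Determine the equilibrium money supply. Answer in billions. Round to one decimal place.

The money multiplier is m = (1 + c) / (rr + e + c) = (1 + 0.0534) / (0.141 + 0.11 + 0.0534) ≈ 3.46058.
So M = m × MB = 3.46058 × 345 = 1193.9001 billion.

CHF 1193.9 billion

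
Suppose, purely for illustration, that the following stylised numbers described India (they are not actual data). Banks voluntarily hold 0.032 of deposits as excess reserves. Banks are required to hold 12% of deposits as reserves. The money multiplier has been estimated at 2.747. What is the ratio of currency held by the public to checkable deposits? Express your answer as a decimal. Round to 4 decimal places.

Using m = 2.747. From m = (1 + c)/(c + rr + e), rearranging gives 1 + c = m·(c + rr + e), so c·(1 − m) = m·(rr + e) − 1.
Hence c = [m·(rr + e) − 1]/(1 − m) = [2.747 × (0.12 + 0.032) − 1] / (1 − 2.747) ≈ 0.333404.

0.3334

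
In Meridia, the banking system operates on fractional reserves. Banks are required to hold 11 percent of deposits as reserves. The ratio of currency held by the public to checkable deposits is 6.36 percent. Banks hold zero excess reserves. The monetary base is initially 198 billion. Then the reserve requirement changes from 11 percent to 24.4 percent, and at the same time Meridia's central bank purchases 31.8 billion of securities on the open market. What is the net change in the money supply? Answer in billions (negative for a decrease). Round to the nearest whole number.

-419 billion

Before: m₁ = (1 + 0.0636) / (0.11 + 0.0636) ≈ 6.1267, MB₁ = 198, so M₁ = 6.1267 × 198 = 1213.0866 billion.
After: m₂ = (1 + 0.0636) / (0.244 + 0.0636) ≈ 3.4577, MB₂ = 198 + 31.8 = 229.8, so M₂ = 3.4577 × 229.8 ≈ 794.5795 billion.
ΔM = M₂ − M₁ = 794.5795 − 1213.0866 = -418.5071 billion.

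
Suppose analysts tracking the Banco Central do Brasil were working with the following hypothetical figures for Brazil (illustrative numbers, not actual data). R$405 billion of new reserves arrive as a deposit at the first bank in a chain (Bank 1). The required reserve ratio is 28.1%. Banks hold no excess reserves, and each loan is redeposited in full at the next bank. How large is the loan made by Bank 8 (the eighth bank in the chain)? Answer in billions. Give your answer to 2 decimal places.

Each bank lends a fraction (1 − rr) = 0.7190 of the deposit it receives, so Bank 8 receives 405·0.7190^7 and lends 405·0.7190^8 ≈ 28.9259 billion.

R$28.93 billion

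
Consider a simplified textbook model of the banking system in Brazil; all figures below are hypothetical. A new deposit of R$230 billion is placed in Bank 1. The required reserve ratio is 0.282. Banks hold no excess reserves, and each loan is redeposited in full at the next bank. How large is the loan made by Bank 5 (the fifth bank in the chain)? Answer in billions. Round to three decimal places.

R$43.888 billion

Each bank lends a fraction (1 − rr) = 0.7180 of the deposit it receives, so Bank 5 receives 230·0.7180^4 and lends 230·0.7180^5 ≈ 43.8884 billion.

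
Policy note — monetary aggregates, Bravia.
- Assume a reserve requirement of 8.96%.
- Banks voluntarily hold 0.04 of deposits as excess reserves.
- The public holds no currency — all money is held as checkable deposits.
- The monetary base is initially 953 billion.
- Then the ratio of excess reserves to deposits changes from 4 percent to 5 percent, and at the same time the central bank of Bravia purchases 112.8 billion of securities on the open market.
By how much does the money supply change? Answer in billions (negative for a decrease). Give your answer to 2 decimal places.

Before: m₁ = 1 / (0.0896 + 0.04) ≈ 7.7160494, MB₁ = 953, so M₁ = 7.7160494 × 953 ≈ 7353.3951 billion.
After: m₂ = 1 / (0.0896 + 0.05) ≈ 7.1633238, MB₂ = 953 + 112.8 = 1065.8, so M₂ = 7.1633238 × 1065.8 ≈ 7634.6705 billion.
ΔM = M₂ − M₁ = 7634.6705 − 7353.3951 = 281.2754 billion.

281.28 billion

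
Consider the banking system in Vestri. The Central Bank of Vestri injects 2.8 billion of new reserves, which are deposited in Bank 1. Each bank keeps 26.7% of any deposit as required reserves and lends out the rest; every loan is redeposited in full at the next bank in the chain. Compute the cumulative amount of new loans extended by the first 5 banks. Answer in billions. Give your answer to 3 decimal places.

Bank i lends (1 − rr)^i of the original deposit: Bank 1 lends 2.8·0.7330 = 2.0524, Bank 2 lends 2.8·0.7330² ≈ 1.5044, and so on.
Summing a geometric series: total = 2.8·[0.7330·(1 − 0.7330^5) / (1 − 0.7330)] ≈ 6.0603 billion.

6.060 billion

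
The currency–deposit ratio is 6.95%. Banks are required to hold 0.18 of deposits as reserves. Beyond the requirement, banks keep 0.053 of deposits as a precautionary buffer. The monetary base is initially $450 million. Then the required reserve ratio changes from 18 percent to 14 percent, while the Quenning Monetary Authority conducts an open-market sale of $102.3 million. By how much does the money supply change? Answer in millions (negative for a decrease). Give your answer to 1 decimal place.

-174.4 million

Before: m₁ = (1 + 0.0695) / (0.18 + 0.053 + 0.0695) ≈ 3.53554, MB₁ = 450, so M₁ = 3.53554 × 450 = 1590.993 million.
After: m₂ = (1 + 0.0695) / (0.14 + 0.053 + 0.0695) ≈ 4.07429, MB₂ = 450 − 102.3 = 347.7, so M₂ = 4.07429 × 347.7 ≈ 1416.6306 million.
ΔM = M₂ − M₁ = 1416.6306 − 1590.993 = -174.3624 million.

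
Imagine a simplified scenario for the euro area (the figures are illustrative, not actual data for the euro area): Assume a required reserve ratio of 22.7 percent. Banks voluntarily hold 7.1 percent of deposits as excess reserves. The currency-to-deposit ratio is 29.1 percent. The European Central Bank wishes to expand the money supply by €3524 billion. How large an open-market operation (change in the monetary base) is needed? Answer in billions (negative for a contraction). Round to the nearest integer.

€1608 billion

The money multiplier is m = (1 + c) / (rr + e + c) = (1 + 0.291) / (0.227 + 0.071 + 0.291) ≈ 2.19185.
ΔMB = ΔM / m = (+3524) / 2.19185 ≈ 1607.7743 billion.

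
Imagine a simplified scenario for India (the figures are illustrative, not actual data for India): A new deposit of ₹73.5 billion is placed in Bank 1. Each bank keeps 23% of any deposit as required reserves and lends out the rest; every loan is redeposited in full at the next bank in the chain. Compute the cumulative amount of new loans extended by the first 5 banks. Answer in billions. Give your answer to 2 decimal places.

Bank i lends (1 − rr)^i of the original deposit: Bank 1 lends 73.5·0.7700 = 56.5950, Bank 2 lends 73.5·0.7700² ≈ 43.5782, and so on.
Summing a geometric series: total = 73.5·[0.7700·(1 − 0.7700^5) / (1 − 0.7700)] ≈ 179.4607 billion.

₹179.46 billion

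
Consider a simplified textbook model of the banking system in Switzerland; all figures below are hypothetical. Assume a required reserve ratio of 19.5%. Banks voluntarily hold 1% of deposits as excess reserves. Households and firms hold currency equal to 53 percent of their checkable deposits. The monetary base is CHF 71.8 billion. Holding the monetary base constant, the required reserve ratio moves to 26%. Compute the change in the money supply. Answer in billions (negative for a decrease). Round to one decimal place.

-12.1 billion

Initially m₁ = (1 + 0.53) / (0.195 + 0.01 + 0.53) ≈ 2.0816, so M₁ = 2.0816 × 71.8 ≈ 149.4589 billion.
After the change m₂ = (1 + 0.53) / (0.26 + 0.01 + 0.53) = 1.9125, so M₂ = 1.9125 × 71.8 = 137.3175 billion.
ΔM = M₂ − M₁ = 137.3175 − 149.4589 = -12.1414 billion.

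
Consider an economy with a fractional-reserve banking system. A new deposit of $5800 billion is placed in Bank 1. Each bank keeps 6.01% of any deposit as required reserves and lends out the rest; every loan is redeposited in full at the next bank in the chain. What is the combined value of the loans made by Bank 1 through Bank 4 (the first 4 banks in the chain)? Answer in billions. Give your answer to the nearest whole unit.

$19917 billion

Bank i lends (1 − rr)^i of the original deposit: Bank 1 lends 5800·0.9399 = 5451.4200, Bank 2 lends 5800·0.9399² ≈ 5123.7897, and so on.
Summing a geometric series: total = 5800·[0.9399·(1 − 0.9399^4) / (1 − 0.9399)] ≈ 19917.4769 billion.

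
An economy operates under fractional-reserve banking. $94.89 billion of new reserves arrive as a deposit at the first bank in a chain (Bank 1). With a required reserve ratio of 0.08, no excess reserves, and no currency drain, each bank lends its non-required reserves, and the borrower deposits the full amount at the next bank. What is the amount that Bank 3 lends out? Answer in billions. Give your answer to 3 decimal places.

$73.890 billion

Each bank lends a fraction (1 − rr) = 0.9200 of the deposit it receives, so Bank 3 receives 94.89·0.9200^2 and lends 94.89·0.9200^3 ≈ 73.8897 billion.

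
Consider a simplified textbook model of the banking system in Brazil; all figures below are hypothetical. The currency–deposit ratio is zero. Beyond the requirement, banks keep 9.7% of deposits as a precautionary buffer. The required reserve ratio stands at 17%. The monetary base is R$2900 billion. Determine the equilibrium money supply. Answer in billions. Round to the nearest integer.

The money multiplier is m = 1 / (rr + e) = 1 / (0.17 + 0.097) ≈ 3.74532.
So M = m × MB = 3.74532 × 2900 = 10861.428 billion.

R$10861 billion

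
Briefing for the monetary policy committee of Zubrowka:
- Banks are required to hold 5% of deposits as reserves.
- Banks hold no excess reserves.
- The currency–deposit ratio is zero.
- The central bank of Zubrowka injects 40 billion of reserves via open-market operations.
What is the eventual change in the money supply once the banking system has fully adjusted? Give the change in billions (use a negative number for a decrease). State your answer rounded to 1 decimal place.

The simple money multiplier is m = 1/rr = 1/0.05 = 20.
An open-market purchase increases the monetary base by 40 billion, so ΔM = m × ΔMB = 20 × 40 = 800 billion.

800.0 billion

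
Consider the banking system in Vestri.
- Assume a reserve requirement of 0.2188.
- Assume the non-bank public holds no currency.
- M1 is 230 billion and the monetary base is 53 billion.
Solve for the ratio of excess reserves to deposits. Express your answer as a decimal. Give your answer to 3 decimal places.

0.012

Using m = M/MB = 230/53 ≈ 4.339623. Since m = (1 + c)/(c + rr + e), the denominator satisfies c + rr + e = (1 + c)/m = (1 + 0) / 4.339623 ≈ 0.230435.
With c = 0 and rr = 0.2188, the ratio of excess reserves to deposits is 0.230435 − 0 − 0.2188 = 0.011635.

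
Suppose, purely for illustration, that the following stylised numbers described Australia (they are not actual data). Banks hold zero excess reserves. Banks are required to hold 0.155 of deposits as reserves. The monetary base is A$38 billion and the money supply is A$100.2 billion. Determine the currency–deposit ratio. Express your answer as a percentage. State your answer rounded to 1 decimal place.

Using m = M/MB = 100.2/38 ≈ 2.636842. From m = (1 + c)/(c + rr + e), rearranging gives 1 + c = m·(c + rr + e), so c·(1 − m) = m·(rr + e) − 1.
Hence c = [m·(rr + e) − 1]/(1 − m) = [2.636842 × (0.155 + 0) − 1] / (1 − 2.636842) ≈ 0.361238.

36.1%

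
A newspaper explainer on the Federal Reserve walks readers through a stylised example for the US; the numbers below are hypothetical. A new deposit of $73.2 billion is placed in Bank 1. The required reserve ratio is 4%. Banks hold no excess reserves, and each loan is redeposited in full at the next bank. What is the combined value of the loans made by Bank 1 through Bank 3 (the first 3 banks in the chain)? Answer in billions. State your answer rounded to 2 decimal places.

Bank i lends (1 − rr)^i of the original deposit: Bank 1 lends 73.2·0.9600 = 70.2720, Bank 2 lends 73.2·0.9600² ≈ 67.4611, and so on.
Summing a geometric series: total = 73.2·[0.9600·(1 − 0.9600^3) / (1 − 0.9600)] ≈ 202.4958 billion.

$202.50 billion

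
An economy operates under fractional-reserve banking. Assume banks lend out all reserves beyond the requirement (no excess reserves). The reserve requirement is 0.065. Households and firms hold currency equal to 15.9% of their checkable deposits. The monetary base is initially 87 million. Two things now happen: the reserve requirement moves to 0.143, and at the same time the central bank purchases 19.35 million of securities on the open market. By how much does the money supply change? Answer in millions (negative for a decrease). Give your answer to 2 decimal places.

Before: m₁ = (1 + 0.159) / (0.065 + 0.159) ≈ 5.174107, MB₁ = 87, so M₁ = 5.174107 × 87 ≈ 450.1473 million.
After: m₂ = (1 + 0.159) / (0.143 + 0.159) ≈ 3.837748, MB₂ = 87 + 19.35 = 106.35, so M₂ = 3.837748 × 106.35 ≈ 408.1445 million.
ΔM = M₂ − M₁ = 408.1445 − 450.1473 = -42.0028 million.

-42.00 million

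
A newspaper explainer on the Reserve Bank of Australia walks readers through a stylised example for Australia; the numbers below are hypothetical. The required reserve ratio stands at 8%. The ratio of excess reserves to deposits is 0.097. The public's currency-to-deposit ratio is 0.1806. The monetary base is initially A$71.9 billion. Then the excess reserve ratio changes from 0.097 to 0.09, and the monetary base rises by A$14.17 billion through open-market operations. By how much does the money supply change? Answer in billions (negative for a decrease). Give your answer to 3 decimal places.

A$52.455 billion

Before: m₁ = (1 + 0.1806) / (0.08 + 0.097 + 0.1806) ≈ 3.301454, MB₁ = 71.9, so M₁ = 3.301454 × 71.9 ≈ 237.3745 billion.
After: m₂ = (1 + 0.1806) / (0.08 + 0.09 + 0.1806) ≈ 3.367370, MB₂ = 71.9 + 14.17 = 86.07, so M₂ = 3.367370 × 86.07 ≈ 289.8295 billion.
ΔM = M₂ − M₁ = 289.8295 − 237.3745 = 52.455 billion.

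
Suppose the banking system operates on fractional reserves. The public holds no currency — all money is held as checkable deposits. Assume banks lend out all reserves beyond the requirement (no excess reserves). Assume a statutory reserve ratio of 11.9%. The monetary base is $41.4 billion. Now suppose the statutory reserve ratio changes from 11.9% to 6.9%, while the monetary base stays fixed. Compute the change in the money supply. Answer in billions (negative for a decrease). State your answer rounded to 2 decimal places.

Initially m₁ = 1 / (0.119) ≈ 8.40336, so M₁ = 8.40336 × 41.4 ≈ 347.8991 billion.
After the change m₂ = 1 / (0.069) ≈ 14.49275, so M₂ = 14.49275 × 41.4 ≈ 599.9998 billion.
ΔM = M₂ − M₁ = 599.9998 − 347.8991 = 252.1007 billion.

$252.10 billion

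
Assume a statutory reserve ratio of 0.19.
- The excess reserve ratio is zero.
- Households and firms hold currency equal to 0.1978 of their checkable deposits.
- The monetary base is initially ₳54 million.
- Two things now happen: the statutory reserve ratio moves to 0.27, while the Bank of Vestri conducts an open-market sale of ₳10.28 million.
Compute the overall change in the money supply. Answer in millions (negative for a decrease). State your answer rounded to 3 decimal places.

-54.845 million

Before: m₁ = (1 + 0.1978) / (0.19 + 0.1978) ≈ 3.088706, MB₁ = 54, so M₁ = 3.088706 × 54 ≈ 166.7901 million.
After: m₂ = (1 + 0.1978) / (0.27 + 0.1978) ≈ 2.560496, MB₂ = 54 − 10.28 = 43.72, so M₂ = 2.560496 × 43.72 ≈ 111.9449 million.
ΔM = M₂ − M₁ = 111.9449 − 166.7901 = -54.8452 million.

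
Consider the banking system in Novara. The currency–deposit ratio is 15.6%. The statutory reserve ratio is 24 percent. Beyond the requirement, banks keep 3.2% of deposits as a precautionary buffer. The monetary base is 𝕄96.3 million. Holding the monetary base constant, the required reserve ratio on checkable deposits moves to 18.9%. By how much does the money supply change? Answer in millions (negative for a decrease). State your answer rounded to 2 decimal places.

Initially m₁ = (1 + 0.156) / (0.24 + 0.032 + 0.156) ≈ 2.70093, so M₁ = 2.70093 × 96.3 ≈ 260.0996 million.
After the change m₂ = (1 + 0.156) / (0.189 + 0.032 + 0.156) ≈ 3.06631, so M₂ = 3.06631 × 96.3 ≈ 295.2857 million.
ΔM = M₂ − M₁ = 295.2857 − 260.0996 = 35.1861 million.

𝕄35.19 million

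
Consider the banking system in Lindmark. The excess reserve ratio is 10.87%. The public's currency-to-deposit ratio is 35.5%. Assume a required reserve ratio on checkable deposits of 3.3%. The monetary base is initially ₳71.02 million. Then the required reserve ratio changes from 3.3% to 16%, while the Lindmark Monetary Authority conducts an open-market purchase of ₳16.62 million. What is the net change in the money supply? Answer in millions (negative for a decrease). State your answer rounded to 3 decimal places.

-3.343 million

Before: m₁ = (1 + 0.355) / (0.033 + 0.1087 + 0.355) ≈ 2.728005, MB₁ = 71.02, so M₁ = 2.728005 × 71.02 ≈ 193.7429 million.
After: m₂ = (1 + 0.355) / (0.16 + 0.1087 + 0.355) ≈ 2.172519, MB₂ = 71.02 + 16.62 = 87.64, so M₂ = 2.172519 × 87.64 ≈ 190.3996 million.
ΔM = M₂ − M₁ = 190.3996 − 193.7429 = -3.3433 million.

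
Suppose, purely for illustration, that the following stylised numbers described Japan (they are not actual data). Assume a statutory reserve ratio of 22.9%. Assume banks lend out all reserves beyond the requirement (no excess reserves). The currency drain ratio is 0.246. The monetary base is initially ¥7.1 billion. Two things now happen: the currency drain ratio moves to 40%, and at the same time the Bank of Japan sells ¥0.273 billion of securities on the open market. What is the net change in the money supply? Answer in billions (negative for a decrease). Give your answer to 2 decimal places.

Before: m₁ = (1 + 0.246) / (0.229 + 0.246) ≈ 2.6232, MB₁ = 7.1, so M₁ = 2.6232 × 7.1 ≈ 18.6247 billion.
After: m₂ = (1 + 0.4) / (0.229 + 0.4) ≈ 2.2258, MB₂ = 7.1 − 0.273 = 6.827, so M₂ = 2.2258 × 6.827 ≈ 15.1955 billion.
ΔM = M₂ − M₁ = 15.1955 − 18.6247 = -3.4292 billion.

-3.43 billion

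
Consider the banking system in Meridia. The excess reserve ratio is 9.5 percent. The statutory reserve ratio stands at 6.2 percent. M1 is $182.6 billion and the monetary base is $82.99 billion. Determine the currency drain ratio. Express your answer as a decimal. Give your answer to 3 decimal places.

Using m = M/MB = 182.6/82.99 ≈ 2.200265. From m = (1 + c)/(c + rr + e), rearranging gives 1 + c = m·(c + rr + e), so c·(1 − m) = m·(rr + e) − 1.
Hence c = [m·(rr + e) − 1]/(1 − m) = [2.200265 × (0.062 + 0.095) − 1] / (1 − 2.200265) ≈ 0.545345.

0.545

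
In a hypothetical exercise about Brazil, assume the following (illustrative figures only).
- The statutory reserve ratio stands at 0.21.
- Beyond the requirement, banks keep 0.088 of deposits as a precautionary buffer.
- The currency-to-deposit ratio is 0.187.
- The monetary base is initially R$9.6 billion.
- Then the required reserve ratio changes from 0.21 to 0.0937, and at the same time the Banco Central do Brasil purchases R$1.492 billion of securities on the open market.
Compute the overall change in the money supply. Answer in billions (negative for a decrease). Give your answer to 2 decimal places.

Before: m₁ = (1 + 0.187) / (0.21 + 0.088 + 0.187) ≈ 2.44742, MB₁ = 9.6, so M₁ = 2.44742 × 9.6 ≈ 23.4952 billion.
After: m₂ = (1 + 0.187) / (0.0937 + 0.088 + 0.187) ≈ 3.21942, MB₂ = 9.6 + 1.492 = 11.092, so M₂ = 3.21942 × 11.092 ≈ 35.7098 billion.
ΔM = M₂ − M₁ = 35.7098 − 23.4952 = 12.2146 billion.

R$12.21 billion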